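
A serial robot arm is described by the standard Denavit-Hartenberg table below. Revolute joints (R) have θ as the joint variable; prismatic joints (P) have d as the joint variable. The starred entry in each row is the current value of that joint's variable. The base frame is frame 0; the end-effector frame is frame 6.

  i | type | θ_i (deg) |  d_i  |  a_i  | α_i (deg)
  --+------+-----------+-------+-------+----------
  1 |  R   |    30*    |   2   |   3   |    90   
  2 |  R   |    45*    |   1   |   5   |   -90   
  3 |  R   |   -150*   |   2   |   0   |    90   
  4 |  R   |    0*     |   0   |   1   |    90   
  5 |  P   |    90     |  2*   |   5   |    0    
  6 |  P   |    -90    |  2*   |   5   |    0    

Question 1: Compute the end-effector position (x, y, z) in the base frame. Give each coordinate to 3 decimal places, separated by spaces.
after link 1: o_1 = (2.5981, 1.5000, 2.0000)
after link 2: o_2 = (6.1599, 2.4017, 5.5355)
after link 3: o_3 = (4.9352, 1.6946, 6.9497)
after link 4: o_4 = (4.6549, 0.9554, 6.3374)
after link 5: o_5 = (2.1836, 4.5287, 3.1554)
after link 6: o_6 = (2.0067, 1.5398, -1.3207)

2.007 1.540 -1.321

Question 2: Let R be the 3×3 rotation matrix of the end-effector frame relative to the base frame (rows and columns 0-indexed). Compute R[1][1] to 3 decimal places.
0.573

End-effector y-axis (col 1 of R) = (-0.7392,0.5732,-0.3536)
R[1][1] = 0.5732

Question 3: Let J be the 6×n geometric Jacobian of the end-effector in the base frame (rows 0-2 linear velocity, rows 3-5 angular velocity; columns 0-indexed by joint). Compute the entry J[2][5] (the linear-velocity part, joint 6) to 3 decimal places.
prismatic axis z_5 = (0.6124,0.3536,-0.7071)
J_v[:, 5] = z_5; J_ω[:, 5] = (0,0,0)
entry J[2][5] = -0.7071

-0.707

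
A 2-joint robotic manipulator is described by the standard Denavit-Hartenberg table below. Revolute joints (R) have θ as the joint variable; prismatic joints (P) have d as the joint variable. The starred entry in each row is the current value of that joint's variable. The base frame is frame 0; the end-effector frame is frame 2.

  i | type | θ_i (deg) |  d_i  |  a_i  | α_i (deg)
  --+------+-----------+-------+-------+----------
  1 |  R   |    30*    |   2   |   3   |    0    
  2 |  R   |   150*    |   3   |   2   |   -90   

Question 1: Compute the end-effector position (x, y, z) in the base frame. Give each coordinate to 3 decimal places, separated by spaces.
after link 1: o_1 = (2.5981, 1.5000, 2.0000)
after link 2: o_2 = (0.5981, 1.5000, 5.0000)

0.598 1.500 5.000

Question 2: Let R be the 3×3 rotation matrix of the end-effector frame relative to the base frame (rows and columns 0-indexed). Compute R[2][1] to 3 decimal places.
-1.000

End-effector y-axis (col 1 of R) = (0.0000,-0.0000,-1.0000)
R[2][1] = -1.0000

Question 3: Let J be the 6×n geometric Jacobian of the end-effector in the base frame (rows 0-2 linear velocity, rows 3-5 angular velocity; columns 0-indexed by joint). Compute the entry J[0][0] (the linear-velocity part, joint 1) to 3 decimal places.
-1.500

axis z_0 = ẑ; lever o_n−o_0 = (0.5981,1.5000,5.0000)
cross product → J_v[:, 0] = (-1.5000,0.5981,0.0000)
J_ω[:, 0] = z_0
entry J[0][0] = -1.5000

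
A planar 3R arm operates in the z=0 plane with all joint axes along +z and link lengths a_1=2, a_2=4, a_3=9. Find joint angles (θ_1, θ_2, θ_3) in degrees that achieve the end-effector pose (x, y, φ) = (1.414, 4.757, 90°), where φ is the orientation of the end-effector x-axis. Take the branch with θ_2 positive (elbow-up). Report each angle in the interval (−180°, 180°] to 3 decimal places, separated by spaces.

wrist centre = target − a_3·(cos φ, sin φ) = (1.4140, -4.2430)
cos θ_2 = (20.0024−2²−4²)/(2·2·4) = 0.0002; θ_2 = 89.9912° (elbow-up)
β = atan2(-4.2430,1.4140) = -71.5691°; ψ = atan2(4.0000,2.0006) = 63.4279°
θ_1 = β − ψ = -134.9970°
θ_3 = φ − θ_1 − θ_2 = 135.0058° (wrapped to (-180°,180°])

-134.997 89.991 135.006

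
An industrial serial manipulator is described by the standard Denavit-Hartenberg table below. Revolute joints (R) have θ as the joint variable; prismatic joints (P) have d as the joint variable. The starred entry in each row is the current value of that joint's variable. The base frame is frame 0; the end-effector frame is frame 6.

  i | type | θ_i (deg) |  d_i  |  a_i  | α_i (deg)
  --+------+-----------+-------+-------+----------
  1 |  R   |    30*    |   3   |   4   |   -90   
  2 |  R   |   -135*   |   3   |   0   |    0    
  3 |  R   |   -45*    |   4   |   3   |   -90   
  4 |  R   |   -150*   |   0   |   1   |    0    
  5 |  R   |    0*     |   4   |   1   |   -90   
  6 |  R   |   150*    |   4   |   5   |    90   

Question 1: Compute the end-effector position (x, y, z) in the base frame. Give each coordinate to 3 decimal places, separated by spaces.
-7.263 6.544 4.500

after link 1: o_1 = (3.4641, 2.0000, 3.0000)
after link 2: o_2 = (1.9641, 4.5981, 3.0000)
after link 3: o_3 = (-2.6340, 6.5622, 3.0000)
after link 4: o_4 = (-2.1340, 7.4282, 3.0000)
after link 5: o_5 = (-1.6340, 8.2942, 7.0000)
after link 6: o_6 = (-7.2631, 6.5442, 4.5000)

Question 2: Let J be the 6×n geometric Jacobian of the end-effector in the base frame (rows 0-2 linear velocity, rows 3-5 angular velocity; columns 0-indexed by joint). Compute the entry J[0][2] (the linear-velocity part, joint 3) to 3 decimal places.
axis z_2 = (-0.5000,0.8660,0.0000); lever o_n−o_2 = (-9.2272,1.9462,1.5000)
cross product → J_v[:, 2] = (1.2990,0.7500,7.0179)
J_ω[:, 2] = z_2
entry J[0][2] = 1.2990

1.299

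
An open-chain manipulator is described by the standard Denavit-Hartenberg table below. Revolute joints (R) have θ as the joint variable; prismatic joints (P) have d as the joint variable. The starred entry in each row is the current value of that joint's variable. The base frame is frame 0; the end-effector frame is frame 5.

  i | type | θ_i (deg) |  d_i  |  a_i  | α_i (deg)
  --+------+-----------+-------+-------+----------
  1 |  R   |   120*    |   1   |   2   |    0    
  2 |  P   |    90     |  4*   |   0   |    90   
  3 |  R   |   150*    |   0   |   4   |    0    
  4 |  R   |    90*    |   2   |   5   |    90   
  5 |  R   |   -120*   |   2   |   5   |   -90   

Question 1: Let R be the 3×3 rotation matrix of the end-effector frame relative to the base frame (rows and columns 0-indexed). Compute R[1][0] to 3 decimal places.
End-effector x-axis (col 0 of R) = (0.2165,-0.8750,0.4330)
R[1][0] = -0.8750

-0.875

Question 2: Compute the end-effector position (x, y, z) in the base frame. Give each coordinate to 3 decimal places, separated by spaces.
after link 1: o_1 = (-1.0000, 1.7321, 1.0000)
after link 2: o_2 = (-1.0000, 1.7321, 5.0000)
after link 3: o_3 = (2.0000, 3.4641, 7.0000)
after link 4: o_4 = (3.1651, 6.4462, 2.6699)
after link 5: o_5 = (5.7476, 2.9372, 5.8349)

5.748 2.937 5.835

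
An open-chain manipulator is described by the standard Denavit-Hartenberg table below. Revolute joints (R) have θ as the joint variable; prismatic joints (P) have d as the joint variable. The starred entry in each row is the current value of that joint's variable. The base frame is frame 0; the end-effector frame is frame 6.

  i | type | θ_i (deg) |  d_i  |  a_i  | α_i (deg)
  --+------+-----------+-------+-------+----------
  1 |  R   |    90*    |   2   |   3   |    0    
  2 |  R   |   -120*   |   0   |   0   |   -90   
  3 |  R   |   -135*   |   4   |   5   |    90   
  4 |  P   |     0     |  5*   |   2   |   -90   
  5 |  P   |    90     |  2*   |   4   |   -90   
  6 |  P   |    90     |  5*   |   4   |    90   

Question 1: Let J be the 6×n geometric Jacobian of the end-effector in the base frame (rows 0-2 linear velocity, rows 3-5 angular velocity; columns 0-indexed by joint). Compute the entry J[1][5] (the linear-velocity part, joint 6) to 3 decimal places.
prismatic axis z_5 = (0.6124,-0.3536,-0.7071)
J_v[:, 5] = z_5; J_ω[:, 5] = (0,0,0)
entry J[1][5] = -0.3536

-0.354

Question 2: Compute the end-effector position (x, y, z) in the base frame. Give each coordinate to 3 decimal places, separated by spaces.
-0.837 5.793 2.707

after link 1: o_1 = (0.0000, 3.0000, 2.0000)
after link 2: o_2 = (0.0000, 3.0000, 2.0000)
after link 3: o_3 = (-1.0619, 8.2319, 5.5355)
after link 4: o_4 = (-5.3485, 10.7067, 3.4142)
after link 5: o_5 = (-1.8990, 11.0246, 6.2426)
after link 6: o_6 = (-0.8371, 5.7927, 2.7071)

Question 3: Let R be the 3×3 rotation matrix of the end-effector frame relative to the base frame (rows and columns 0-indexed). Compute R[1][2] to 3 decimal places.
End-effector z-axis (col 2 of R) = (0.6124,-0.3536,0.7071)
R[1][2] = -0.3536

-0.354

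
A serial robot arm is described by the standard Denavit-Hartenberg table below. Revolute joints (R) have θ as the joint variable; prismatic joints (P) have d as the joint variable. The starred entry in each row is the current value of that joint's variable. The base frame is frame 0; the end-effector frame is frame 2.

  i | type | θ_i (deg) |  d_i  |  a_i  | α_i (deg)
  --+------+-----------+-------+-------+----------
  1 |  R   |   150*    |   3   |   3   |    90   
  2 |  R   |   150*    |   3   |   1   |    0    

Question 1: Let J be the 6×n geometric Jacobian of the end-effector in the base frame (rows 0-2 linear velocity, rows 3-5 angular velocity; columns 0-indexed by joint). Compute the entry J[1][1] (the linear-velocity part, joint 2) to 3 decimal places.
axis z_1 = (0.5000,0.8660,0.0000); lever o_n−o_1 = (2.2500,2.1651,0.5000)
cross product → J_v[:, 1] = (0.4330,-0.2500,-0.8660)
J_ω[:, 1] = z_1
entry J[1][1] = -0.2500

-0.250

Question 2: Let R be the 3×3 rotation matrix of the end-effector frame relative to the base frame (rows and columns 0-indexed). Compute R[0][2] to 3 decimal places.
End-effector z-axis (col 2 of R) = (0.5000,0.8660,0.0000)
R[0][2] = 0.5000

0.500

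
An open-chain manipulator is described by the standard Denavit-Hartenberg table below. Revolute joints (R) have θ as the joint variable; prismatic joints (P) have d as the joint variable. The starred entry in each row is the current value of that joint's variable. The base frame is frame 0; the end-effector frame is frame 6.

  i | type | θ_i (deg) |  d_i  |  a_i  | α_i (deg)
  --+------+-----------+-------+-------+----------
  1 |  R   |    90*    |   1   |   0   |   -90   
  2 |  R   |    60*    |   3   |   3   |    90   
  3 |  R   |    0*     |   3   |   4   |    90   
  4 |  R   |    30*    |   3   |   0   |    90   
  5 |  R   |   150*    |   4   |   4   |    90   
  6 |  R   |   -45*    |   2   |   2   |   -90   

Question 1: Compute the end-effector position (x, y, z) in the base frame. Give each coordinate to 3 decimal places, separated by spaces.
after link 1: o_1 = (0.0000, 0.0000, 1.0000)
after link 2: o_2 = (-3.0000, 1.5000, -1.5981)
after link 3: o_3 = (-3.0000, 6.0981, -3.5622)
after link 4: o_4 = (0.0000, 6.0981, -3.5622)
after link 5: o_5 = (2.0000, 1.0981, -5.2942)
after link 6: o_6 = (4.4392, 1.6105, -3.9571)

4.439 1.611 -3.957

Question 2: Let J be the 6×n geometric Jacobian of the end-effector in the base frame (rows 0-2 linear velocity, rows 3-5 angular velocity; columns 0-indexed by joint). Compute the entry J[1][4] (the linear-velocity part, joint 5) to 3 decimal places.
axis z_4 = (0.0000,-0.5000,-0.8660); lever o_n−o_4 = (4.4392,-4.4875,-0.3949)
cross product → J_v[:, 4] = (-3.6888,-3.8444,2.2196)
J_ω[:, 4] = z_4
entry J[1][4] = -3.8444

-3.844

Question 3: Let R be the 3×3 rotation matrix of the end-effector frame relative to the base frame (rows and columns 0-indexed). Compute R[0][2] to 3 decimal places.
0.354

End-effector z-axis (col 2 of R) = (0.3536,-0.8839,-0.3062)
R[0][2] = 0.3536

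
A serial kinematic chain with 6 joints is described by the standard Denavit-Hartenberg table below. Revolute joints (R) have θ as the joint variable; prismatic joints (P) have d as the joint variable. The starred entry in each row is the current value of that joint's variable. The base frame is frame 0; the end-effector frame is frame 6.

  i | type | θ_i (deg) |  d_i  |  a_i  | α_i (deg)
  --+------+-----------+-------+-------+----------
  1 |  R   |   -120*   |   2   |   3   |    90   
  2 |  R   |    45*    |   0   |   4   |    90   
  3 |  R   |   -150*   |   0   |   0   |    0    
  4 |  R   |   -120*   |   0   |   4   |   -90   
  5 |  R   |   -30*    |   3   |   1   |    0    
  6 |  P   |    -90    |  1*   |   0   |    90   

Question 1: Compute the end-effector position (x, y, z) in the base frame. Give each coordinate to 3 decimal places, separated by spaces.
after link 1: o_1 = (-1.5000, -2.5981, 2.0000)
after link 2: o_2 = (-2.9142, -5.0476, 4.8284)
after link 3: o_3 = (-2.9142, -5.0476, 4.8284)
after link 4: o_4 = (-6.3783, -3.0476, 4.8284)
after link 5: o_5 = (-6.2444, -1.0836, 2.3536)
after link 6: o_6 = (-5.8909, -0.4712, 1.6464)

-5.891 -0.471 1.646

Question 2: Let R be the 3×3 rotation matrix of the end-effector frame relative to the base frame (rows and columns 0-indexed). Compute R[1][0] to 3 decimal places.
End-effector x-axis (col 0 of R) = (0.1268,-0.7803,-0.6124)
R[1][0] = -0.7803

-0.780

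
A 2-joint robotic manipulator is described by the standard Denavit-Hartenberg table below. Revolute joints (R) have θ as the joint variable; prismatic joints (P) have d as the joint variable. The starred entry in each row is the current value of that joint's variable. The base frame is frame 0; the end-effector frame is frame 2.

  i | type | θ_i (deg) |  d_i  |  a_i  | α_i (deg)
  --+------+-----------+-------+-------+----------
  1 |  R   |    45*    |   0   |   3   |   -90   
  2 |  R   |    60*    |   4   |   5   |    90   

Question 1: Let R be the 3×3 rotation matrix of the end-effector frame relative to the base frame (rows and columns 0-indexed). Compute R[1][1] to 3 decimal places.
0.707

End-effector y-axis (col 1 of R) = (-0.7071,0.7071,0.0000)
R[1][1] = 0.7071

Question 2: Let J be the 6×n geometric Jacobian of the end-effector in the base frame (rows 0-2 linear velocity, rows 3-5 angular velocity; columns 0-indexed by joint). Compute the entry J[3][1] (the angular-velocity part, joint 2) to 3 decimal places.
-0.707

axis z_1 = (-0.7071,0.7071,0.0000); lever o_n−o_1 = (-1.0607,4.5962,-4.3301)
cross product → J_v[:, 1] = (-3.0619,-3.0619,-2.5000)
J_ω[:, 1] = z_1
entry J[3][1] = -0.7071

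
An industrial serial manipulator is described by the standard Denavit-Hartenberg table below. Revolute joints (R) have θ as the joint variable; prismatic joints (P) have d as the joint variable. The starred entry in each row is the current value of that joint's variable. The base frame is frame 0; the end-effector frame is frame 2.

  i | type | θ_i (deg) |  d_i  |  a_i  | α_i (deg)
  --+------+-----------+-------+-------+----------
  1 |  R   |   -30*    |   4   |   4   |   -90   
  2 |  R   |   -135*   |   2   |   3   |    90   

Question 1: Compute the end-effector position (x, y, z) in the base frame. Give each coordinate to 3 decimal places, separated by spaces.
after link 1: o_1 = (3.4641, -2.0000, 4.0000)
after link 2: o_2 = (2.6270, 0.7927, 6.1213)

2.627 0.793 6.121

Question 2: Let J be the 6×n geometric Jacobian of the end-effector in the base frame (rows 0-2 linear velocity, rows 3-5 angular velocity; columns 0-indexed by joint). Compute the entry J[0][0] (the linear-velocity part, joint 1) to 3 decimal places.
-0.793

axis z_0 = ẑ; lever o_n−o_0 = (2.6270,0.7927,6.1213)
cross product → J_v[:, 0] = (-0.7927,2.6270,0.0000)
J_ω[:, 0] = z_0
entry J[0][0] = -0.7927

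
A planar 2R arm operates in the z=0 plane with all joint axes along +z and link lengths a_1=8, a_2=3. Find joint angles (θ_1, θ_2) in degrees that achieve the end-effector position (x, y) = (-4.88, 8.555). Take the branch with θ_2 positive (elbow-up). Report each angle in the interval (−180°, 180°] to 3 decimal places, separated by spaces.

104.407 59.997

cos θ_2 = (97.0024−8²−3²)/(2·8·3) = 0.5001; θ_2 = 59.9967° (elbow-up)
β = atan2(8.5550,-4.8800) = 119.7016°; ψ = atan2(2.5980,9.5002) = 15.2946°
θ_1 = β − ψ = 104.4070°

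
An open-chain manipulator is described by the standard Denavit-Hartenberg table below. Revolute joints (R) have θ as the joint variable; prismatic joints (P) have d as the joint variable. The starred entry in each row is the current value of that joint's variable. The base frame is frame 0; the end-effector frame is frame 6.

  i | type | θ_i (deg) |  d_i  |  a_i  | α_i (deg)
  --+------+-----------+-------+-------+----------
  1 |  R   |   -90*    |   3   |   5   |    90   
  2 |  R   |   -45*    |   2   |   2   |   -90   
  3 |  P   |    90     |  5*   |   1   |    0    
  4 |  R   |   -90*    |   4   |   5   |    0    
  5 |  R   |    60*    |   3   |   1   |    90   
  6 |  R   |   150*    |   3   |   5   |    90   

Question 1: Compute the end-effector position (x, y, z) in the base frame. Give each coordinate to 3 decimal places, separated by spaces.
after link 1: o_1 = (0.0000, -5.0000, 3.0000)
after link 2: o_2 = (-2.0000, -6.4142, 1.5858)
after link 3: o_3 = (-1.0000, -9.9497, 5.1213)
after link 4: o_4 = (-1.0000, -16.3137, 4.4142)
after link 5: o_5 = (-0.1340, -18.7886, 6.1820)
after link 6: o_6 = (-5.3840, -20.8625, 7.6436)

-5.384 -20.863 7.644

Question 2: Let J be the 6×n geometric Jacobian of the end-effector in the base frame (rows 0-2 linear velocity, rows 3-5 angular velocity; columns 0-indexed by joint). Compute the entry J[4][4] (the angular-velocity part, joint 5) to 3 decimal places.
axis z_4 = (0.0000,-0.7071,0.7071); lever o_n−o_4 = (-4.3840,-4.5488,3.2293)
cross product → J_v[:, 4] = (0.9330,-3.0999,-3.0999)
J_ω[:, 4] = z_4
entry J[4][4] = -0.7071

-0.707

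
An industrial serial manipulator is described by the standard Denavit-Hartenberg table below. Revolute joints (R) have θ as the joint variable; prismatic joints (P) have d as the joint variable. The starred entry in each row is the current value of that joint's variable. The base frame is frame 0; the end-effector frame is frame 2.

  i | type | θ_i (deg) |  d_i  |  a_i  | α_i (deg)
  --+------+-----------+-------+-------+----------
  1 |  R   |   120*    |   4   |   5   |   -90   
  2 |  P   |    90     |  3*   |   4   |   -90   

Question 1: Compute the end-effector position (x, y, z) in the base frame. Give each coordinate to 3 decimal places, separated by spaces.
after link 1: o_1 = (-2.5000, 4.3301, 4.0000)
after link 2: o_2 = (-5.0981, 2.8301, 0.0000)

-5.098 2.830 0.000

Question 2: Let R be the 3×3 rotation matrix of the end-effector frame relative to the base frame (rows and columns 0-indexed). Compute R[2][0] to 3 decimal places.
End-effector x-axis (col 0 of R) = (-0.0000,0.0000,-1.0000)
R[2][0] = -1.0000

-1.000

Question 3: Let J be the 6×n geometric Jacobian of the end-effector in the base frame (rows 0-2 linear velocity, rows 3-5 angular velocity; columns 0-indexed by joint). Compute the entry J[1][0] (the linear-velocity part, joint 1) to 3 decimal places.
axis z_0 = ẑ; lever o_n−o_0 = (-5.0981,2.8301,0.0000)
cross product → J_v[:, 0] = (-2.8301,-5.0981,0.0000)
J_ω[:, 0] = z_0
entry J[1][0] = -5.0981

-5.098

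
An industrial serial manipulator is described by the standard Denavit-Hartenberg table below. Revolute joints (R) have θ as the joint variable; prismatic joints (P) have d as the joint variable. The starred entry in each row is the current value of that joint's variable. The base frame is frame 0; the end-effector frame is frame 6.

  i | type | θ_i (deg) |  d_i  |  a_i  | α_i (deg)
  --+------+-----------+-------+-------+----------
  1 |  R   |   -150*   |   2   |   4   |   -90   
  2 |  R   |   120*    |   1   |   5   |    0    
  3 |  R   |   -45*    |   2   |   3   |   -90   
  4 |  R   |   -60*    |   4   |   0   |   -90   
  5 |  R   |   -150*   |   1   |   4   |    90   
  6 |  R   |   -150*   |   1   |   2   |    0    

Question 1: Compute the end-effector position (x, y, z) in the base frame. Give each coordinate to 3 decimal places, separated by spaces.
2.308 0.332 -5.142

after link 1: o_1 = (-3.4641, -2.0000, 2.0000)
after link 2: o_2 = (-0.7990, -1.6160, -2.3301)
after link 3: o_3 = (-0.4715, -3.7363, -5.2279)
after link 4: o_4 = (2.8746, -1.8045, -6.2632)
after link 5: o_5 = (2.9917, 2.3046, -5.9443)
after link 6: o_6 = (2.3079, 0.3325, -5.1425)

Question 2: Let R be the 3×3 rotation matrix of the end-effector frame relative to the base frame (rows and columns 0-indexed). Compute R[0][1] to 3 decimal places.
End-effector y-axis (col 1 of R) = (0.4548,0.1956,0.8689)
R[0][1] = 0.4548

0.455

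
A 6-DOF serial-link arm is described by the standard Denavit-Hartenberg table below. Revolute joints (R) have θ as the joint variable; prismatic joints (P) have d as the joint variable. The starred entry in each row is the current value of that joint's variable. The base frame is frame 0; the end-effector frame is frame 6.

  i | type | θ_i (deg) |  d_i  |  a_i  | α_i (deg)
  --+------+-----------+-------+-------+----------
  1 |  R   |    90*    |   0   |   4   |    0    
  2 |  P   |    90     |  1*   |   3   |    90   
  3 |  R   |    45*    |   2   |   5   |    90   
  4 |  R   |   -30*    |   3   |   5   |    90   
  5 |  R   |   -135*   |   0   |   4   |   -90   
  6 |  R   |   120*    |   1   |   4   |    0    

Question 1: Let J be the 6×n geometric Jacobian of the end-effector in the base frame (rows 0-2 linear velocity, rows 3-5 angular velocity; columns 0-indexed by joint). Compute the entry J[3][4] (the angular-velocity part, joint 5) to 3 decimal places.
axis z_4 = (0.3536,-0.8660,-0.3536); lever o_n−o_4 = (0.7083,3.3536,2.2917)
cross product → J_v[:, 4] = (-0.7990,-1.0607,1.7990)
J_ω[:, 4] = z_4
entry J[3][4] = 0.3536

0.354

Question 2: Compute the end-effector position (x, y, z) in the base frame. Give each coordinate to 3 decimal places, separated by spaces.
after link 1: o_1 = (0.0000, 4.0000, 0.0000)
after link 2: o_2 = (-3.0000, 4.0000, 1.0000)
after link 3: o_3 = (-6.5355, 6.0000, 4.5355)
after link 4: o_4 = (-11.7187, 3.5000, 5.4761)
after link 5: o_5 = (-7.9867, 4.9142, 5.7440)
after link 6: o_6 = (-11.0104, 6.8536, 7.7678)

-11.010 6.854 7.768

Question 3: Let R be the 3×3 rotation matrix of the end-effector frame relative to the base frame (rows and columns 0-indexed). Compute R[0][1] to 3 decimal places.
-0.631

End-effector y-axis (col 1 of R) = (-0.6312,-0.7392,-0.2348)
R[0][1] = -0.6312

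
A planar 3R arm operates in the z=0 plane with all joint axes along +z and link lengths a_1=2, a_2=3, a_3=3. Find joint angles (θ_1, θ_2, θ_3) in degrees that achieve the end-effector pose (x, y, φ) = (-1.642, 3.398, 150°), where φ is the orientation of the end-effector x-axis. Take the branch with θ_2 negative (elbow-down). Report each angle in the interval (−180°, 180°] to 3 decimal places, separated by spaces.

wrist centre = target − a_3·(cos φ, sin φ) = (0.9561, 1.8980)
cos θ_2 = (4.5165−2²−3²)/(2·2·3) = -0.7070; θ_2 = -134.9881° (elbow-down)
β = atan2(1.8980,0.9561) = 63.2643°; ψ = atan2(-2.1218,-0.1209) = -93.2607°
θ_1 = β − ψ = 156.5250°
θ_3 = φ − θ_1 − θ_2 = 128.4631° (wrapped to (-180°,180°])

156.525 -134.988 128.463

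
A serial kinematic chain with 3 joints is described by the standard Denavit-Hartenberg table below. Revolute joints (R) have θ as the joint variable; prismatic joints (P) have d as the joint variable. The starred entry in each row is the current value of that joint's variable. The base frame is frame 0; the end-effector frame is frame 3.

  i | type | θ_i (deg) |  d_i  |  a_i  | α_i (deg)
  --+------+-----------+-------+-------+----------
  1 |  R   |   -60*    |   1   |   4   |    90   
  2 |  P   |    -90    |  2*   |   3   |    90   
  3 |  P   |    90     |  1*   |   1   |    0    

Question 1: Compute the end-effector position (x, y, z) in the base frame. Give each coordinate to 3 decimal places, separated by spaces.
after link 1: o_1 = (2.0000, -3.4641, 1.0000)
after link 2: o_2 = (0.2679, -4.4641, -2.0000)
after link 3: o_3 = (-1.0981, -4.0981, -2.0000)

-1.098 -4.098 -2.000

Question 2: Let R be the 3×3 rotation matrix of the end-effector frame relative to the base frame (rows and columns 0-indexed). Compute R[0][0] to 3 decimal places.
End-effector x-axis (col 0 of R) = (-0.8660,-0.5000,0.0000)
R[0][0] = -0.8660

-0.866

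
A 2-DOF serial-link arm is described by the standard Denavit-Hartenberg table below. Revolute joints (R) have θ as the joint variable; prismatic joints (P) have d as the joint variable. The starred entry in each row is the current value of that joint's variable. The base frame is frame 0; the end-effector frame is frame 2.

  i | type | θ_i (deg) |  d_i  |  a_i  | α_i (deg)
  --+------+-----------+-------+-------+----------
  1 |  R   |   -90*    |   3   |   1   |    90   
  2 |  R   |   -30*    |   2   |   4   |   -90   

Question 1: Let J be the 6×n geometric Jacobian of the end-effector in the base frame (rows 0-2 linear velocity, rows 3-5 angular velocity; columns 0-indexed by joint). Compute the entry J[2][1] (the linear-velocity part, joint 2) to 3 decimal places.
axis z_1 = (-1.0000,-0.0000,0.0000); lever o_n−o_1 = (-2.0000,-3.4641,-2.0000)
cross product → J_v[:, 1] = (0.0000,-2.0000,3.4641)
J_ω[:, 1] = z_1
entry J[2][1] = 3.4641

3.464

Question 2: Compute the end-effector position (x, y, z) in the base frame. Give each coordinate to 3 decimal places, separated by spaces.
-2.000 -4.464 1.000

after link 1: o_1 = (0.0000, -1.0000, 3.0000)
after link 2: o_2 = (-2.0000, -4.4641, 1.0000)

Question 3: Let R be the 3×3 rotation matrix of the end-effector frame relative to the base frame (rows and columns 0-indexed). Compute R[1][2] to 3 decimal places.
End-effector z-axis (col 2 of R) = (0.0000,-0.5000,0.8660)
R[1][2] = -0.5000

-0.500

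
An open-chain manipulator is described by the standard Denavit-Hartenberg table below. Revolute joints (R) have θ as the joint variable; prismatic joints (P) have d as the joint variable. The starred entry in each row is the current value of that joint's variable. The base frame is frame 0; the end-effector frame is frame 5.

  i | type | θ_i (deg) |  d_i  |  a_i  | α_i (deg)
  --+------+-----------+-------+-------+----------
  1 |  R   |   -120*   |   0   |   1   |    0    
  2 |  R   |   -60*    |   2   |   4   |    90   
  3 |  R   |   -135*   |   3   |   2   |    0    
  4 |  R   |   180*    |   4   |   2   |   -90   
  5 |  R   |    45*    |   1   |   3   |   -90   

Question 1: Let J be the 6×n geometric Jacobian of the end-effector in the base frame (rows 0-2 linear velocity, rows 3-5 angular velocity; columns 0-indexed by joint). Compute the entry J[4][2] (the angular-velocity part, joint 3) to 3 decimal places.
1.000

axis z_2 = (-0.0000,1.0000,0.0000); lever o_n−o_2 = (-0.7929,4.8787,2.2071)
cross product → J_v[:, 2] = (2.2071,0.0000,0.7929)
J_ω[:, 2] = z_2
entry J[4][2] = 1.0000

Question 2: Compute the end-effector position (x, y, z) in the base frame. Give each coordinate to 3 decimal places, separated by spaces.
after link 1: o_1 = (-0.5000, -0.8660, 0.0000)
after link 2: o_2 = (-4.5000, -0.8660, 2.0000)
after link 3: o_3 = (-3.0858, 2.1340, 0.5858)
after link 4: o_4 = (-4.5000, 6.1340, 2.0000)
after link 5: o_5 = (-5.2929, 4.0127, 4.2071)

-5.293 4.013 4.207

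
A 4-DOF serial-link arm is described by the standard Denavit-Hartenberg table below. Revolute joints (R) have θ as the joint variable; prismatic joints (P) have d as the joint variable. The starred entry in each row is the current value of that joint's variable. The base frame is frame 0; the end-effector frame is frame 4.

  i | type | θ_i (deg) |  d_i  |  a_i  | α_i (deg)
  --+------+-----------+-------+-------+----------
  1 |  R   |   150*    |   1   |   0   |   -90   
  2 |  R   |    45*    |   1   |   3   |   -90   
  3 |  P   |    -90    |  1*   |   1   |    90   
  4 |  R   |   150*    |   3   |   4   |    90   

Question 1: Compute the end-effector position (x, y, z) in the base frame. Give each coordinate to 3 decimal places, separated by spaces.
after link 1: o_1 = (0.0000, 0.0000, 1.0000)
after link 2: o_2 = (-2.3371, 0.1946, -1.1213)
after link 3: o_3 = (-2.2247, -1.0249, -1.8284)
after link 4: o_4 = (2.5692, 0.2073, -1.1213)

2.569 0.207 -1.121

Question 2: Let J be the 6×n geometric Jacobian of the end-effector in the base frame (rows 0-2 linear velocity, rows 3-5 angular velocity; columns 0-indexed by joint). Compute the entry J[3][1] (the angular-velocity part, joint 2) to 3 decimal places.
axis z_1 = (-0.5000,-0.8660,0.0000); lever o_n−o_1 = (2.5692,0.2073,-2.1213)
cross product → J_v[:, 1] = (1.8371,-1.0607,2.1213)
J_ω[:, 1] = z_1
entry J[3][1] = -0.5000

-0.500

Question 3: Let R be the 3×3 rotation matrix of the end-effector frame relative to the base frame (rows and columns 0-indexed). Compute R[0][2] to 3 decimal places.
End-effector z-axis (col 2 of R) = (0.2803,-0.7392,-0.6124)
R[0][2] = 0.2803

0.280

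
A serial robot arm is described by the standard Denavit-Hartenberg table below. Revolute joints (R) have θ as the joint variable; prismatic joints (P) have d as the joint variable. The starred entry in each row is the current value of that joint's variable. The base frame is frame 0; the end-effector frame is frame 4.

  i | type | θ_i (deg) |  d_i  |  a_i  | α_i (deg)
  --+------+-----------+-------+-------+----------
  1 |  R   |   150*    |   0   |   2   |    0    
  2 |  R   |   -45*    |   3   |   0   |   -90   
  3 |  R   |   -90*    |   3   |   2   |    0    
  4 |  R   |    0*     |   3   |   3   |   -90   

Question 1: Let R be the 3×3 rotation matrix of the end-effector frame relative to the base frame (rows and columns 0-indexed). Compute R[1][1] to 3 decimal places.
0.259

End-effector y-axis (col 1 of R) = (0.9659,0.2588,-0.0000)
R[1][1] = 0.2588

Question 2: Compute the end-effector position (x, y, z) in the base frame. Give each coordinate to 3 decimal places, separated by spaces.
after link 1: o_1 = (-1.7321, 1.0000, 0.0000)
after link 2: o_2 = (-1.7321, 1.0000, 3.0000)
after link 3: o_3 = (-4.6298, 0.2235, 5.0000)
after link 4: o_4 = (-7.5276, -0.5529, 8.0000)

-7.528 -0.553 8.000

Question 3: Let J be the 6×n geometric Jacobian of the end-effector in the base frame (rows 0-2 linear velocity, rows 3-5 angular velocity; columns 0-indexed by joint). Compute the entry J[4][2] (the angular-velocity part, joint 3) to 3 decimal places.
-0.259

axis z_2 = (-0.9659,-0.2588,0.0000); lever o_n−o_2 = (-5.7956,-1.5529,5.0000)
cross product → J_v[:, 2] = (-1.2941,4.8296,-0.0000)
J_ω[:, 2] = z_2
entry J[4][2] = -0.2588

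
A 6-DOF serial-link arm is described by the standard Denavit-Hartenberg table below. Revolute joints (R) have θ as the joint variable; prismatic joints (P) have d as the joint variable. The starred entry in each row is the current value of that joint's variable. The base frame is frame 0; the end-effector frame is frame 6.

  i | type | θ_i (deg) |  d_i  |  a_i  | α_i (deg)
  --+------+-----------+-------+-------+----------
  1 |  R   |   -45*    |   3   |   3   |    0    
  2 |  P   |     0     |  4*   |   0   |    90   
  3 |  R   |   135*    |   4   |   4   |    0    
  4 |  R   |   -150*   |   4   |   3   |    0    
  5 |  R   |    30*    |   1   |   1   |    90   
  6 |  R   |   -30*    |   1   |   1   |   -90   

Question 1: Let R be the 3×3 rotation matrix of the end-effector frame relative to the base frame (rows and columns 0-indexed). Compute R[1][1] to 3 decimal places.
0.183

End-effector y-axis (col 1 of R) = (-0.1830,0.1830,0.9659)
R[1][1] = 0.1830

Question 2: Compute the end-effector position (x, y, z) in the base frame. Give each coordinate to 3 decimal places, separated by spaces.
after link 1: o_1 = (2.1213, -2.1213, 3.0000)
after link 2: o_2 = (2.1213, -2.1213, 7.0000)
after link 3: o_3 = (-2.7071, -2.9497, 9.8284)
after link 4: o_4 = (-3.4865, -7.8272, 9.0520)
after link 5: o_5 = (-3.5106, -9.2173, 9.3108)
after link 6: o_6 = (-2.3825, -9.6383, 8.5690)

-2.383 -9.638 8.569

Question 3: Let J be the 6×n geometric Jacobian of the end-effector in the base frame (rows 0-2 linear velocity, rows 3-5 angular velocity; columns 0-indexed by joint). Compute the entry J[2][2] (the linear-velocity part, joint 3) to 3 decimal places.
2.131

axis z_2 = (-0.7071,-0.7071,0.0000); lever o_n−o_2 = (-4.5038,-7.5170,1.5690)
cross product → J_v[:, 2] = (-1.1095,1.1095,2.1306)
J_ω[:, 2] = z_2
entry J[2][2] = 2.1306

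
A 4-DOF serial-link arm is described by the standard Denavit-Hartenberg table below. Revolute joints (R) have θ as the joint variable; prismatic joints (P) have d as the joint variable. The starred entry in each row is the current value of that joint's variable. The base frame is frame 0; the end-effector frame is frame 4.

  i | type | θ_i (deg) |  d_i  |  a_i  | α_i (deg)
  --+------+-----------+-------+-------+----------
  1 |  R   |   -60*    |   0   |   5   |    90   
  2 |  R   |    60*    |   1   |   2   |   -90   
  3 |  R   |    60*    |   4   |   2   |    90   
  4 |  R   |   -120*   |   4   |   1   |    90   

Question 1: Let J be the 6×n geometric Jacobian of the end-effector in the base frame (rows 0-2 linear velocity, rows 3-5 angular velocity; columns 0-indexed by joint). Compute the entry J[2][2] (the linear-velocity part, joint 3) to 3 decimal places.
axis z_2 = (-0.4330,0.7500,0.5000); lever o_n−o_2 = (-0.9106,0.1752,5.2165)
cross product → J_v[:, 2] = (3.8248,1.8035,0.6071)
J_ω[:, 2] = z_2
entry J[2][2] = 0.6071

0.607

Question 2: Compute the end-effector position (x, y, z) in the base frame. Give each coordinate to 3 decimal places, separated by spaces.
after link 1: o_1 = (2.5000, -4.3301, 0.0000)
after link 2: o_2 = (2.1340, -5.6962, 1.7321)
after link 3: o_3 = (2.1519, -2.2631, 4.5981)
after link 4: o_4 = (1.2234, -5.5209, 6.9486)

1.223 -5.521 6.949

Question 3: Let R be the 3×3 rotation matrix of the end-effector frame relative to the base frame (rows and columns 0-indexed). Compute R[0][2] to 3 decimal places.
End-effector z-axis (col 2 of R) = (-0.9743,0.1875,-0.1250)
R[0][2] = -0.9743

-0.974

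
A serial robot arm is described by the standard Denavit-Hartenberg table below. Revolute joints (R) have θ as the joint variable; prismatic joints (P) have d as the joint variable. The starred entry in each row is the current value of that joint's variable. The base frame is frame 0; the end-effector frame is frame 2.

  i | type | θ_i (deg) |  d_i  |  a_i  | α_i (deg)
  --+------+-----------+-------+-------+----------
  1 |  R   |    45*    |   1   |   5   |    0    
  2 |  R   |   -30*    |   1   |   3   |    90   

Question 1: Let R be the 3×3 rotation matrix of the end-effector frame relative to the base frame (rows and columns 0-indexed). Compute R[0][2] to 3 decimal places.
End-effector z-axis (col 2 of R) = (0.2588,-0.9659,0.0000)
R[0][2] = 0.2588

0.259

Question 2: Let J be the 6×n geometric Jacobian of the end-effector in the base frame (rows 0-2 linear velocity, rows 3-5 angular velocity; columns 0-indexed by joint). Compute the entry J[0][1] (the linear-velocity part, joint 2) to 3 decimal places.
-0.776

axis z_1 = (0.0000,0.0000,1.0000); lever o_n−o_1 = (2.8978,0.7765,1.0000)
cross product → J_v[:, 1] = (-0.7765,2.8978,0.0000)
J_ω[:, 1] = z_1
entry J[0][1] = -0.7765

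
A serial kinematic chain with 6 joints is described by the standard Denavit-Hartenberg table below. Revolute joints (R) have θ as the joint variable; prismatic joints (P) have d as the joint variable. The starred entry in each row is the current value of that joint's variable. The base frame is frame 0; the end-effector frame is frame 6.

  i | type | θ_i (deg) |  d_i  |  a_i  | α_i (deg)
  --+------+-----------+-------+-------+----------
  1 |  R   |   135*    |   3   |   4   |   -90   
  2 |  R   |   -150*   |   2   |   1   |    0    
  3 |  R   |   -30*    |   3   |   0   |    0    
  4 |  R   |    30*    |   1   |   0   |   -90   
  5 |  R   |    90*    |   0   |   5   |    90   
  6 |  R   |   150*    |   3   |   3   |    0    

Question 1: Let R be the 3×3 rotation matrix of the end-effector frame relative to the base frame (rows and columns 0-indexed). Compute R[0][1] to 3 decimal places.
End-effector y-axis (col 1 of R) = (-0.0474,-0.6597,-0.7500)
R[0][1] = -0.0474

-0.047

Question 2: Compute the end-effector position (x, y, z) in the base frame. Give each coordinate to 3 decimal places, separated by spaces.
after link 1: o_1 = (-2.8284, 2.8284, 3.0000)
after link 2: o_2 = (-3.6303, 0.8018, 3.5000)
after link 3: o_3 = (-5.7516, -1.3195, 3.5000)
after link 4: o_4 = (-6.4587, -2.0266, 3.5000)
after link 5: o_5 = (-2.9232, 1.5089, 3.5000)
after link 6: o_6 = (-3.4535, -1.6350, 6.2990)

-3.453 -1.635 6.299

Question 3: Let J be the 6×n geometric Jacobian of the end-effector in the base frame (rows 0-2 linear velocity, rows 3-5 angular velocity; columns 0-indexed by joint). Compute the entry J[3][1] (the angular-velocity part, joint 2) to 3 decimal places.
axis z_1 = (-0.7071,-0.7071,0.0000); lever o_n−o_1 = (-0.6251,-4.4634,3.2990)
cross product → J_v[:, 1] = (-2.3328,2.3328,2.7141)
J_ω[:, 1] = z_1
entry J[3][1] = -0.7071

-0.707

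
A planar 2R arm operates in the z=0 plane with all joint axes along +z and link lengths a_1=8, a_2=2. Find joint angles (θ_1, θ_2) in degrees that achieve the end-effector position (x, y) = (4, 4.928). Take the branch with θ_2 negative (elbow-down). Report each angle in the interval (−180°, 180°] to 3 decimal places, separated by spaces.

59.997 -150.007

cos θ_2 = (40.2852−8²−2²)/(2·8·2) = -0.8661; θ_2 = -150.0072° (elbow-down)
β = atan2(4.9280,4.0000) = 50.9342°; ψ = atan2(-0.9998,6.2678) = -9.0629°
θ_1 = β − ψ = 59.9971°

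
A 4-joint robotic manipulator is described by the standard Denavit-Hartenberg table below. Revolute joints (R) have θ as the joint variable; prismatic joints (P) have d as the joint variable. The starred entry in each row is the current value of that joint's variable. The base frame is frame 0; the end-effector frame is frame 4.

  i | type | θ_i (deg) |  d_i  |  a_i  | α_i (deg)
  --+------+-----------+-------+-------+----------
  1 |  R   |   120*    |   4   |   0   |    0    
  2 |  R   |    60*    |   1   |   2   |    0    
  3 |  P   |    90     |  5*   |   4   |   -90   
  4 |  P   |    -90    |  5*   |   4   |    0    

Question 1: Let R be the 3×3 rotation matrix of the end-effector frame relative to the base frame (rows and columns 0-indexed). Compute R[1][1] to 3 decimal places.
-1.000

End-effector y-axis (col 1 of R) = (-0.0000,-1.0000,-0.0000)
R[1][1] = -1.0000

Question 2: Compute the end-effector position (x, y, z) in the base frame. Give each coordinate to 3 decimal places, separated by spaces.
3.000 -4.000 14.000

after link 1: o_1 = (0.0000, 0.0000, 4.0000)
after link 2: o_2 = (-2.0000, 0.0000, 5.0000)
after link 3: o_3 = (-2.0000, -4.0000, 10.0000)
after link 4: o_4 = (3.0000, -4.0000, 14.0000)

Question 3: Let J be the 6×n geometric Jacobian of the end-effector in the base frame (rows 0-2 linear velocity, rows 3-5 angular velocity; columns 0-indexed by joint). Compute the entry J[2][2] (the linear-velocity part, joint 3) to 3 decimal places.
prismatic axis z_2 = (0.0000,0.0000,1.0000)
J_v[:, 2] = z_2; J_ω[:, 2] = (0,0,0)
entry J[2][2] = 1.0000

1.000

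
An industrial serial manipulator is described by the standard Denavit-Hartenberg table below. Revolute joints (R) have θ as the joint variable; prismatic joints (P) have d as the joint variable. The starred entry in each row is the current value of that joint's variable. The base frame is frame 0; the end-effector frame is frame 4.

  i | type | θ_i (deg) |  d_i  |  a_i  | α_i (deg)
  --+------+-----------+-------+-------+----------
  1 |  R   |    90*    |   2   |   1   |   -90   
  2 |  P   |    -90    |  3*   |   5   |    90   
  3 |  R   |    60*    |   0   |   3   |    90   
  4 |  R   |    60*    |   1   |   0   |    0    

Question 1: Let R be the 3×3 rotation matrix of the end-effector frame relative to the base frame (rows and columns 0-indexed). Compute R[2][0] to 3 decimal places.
0.250

End-effector x-axis (col 0 of R) = (-0.4330,-0.8660,0.2500)
R[2][0] = 0.2500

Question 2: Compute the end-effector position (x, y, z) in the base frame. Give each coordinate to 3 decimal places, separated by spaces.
after link 1: o_1 = (0.0000, 1.0000, 2.0000)
after link 2: o_2 = (-3.0000, 1.0000, 7.0000)
after link 3: o_3 = (-5.5981, 1.0000, 8.5000)
after link 4: o_4 = (-5.0981, 1.0000, 9.3660)

-5.098 1.000 9.366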